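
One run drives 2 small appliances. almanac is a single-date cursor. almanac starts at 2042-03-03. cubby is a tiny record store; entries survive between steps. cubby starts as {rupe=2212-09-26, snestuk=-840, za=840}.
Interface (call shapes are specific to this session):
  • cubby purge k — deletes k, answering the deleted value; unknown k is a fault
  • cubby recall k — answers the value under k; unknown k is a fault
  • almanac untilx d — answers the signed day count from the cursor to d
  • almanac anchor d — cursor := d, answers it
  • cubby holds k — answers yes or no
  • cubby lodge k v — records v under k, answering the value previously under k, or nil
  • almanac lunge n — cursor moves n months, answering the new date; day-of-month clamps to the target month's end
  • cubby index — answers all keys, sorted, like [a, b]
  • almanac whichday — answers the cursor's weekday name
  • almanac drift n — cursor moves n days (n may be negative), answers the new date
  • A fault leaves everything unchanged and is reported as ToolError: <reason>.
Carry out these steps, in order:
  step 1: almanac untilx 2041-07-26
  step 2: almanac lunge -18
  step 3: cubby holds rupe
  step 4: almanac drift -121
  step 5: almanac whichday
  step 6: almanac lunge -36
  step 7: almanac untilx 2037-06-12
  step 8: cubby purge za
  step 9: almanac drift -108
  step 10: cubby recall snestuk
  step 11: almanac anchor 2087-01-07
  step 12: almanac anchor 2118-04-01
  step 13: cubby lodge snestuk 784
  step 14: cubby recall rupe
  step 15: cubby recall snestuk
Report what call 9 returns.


Answer: 2037-01-17

Derivation:
Using almanac untilx with d='2041-07-26', which returns -220.
I invoke almanac lunge with n='-18': 2040-09-03.
Calling cubby holds with k='rupe', and observe yes.
I try almanac drift with n='-121', giving 2040-05-05.
I try almanac whichday, giving Saturday.
I invoke almanac lunge with n='-36', and see 2037-05-05.
Calling almanac untilx with d='2037-06-12', and observe 38.
I invoke cubby purge with k='za', yielding 840.
I call almanac drift with n='-108': 2037-01-17.
I invoke cubby recall with k='snestuk', → -840.
I invoke almanac anchor with d='2087-01-07', and see 2087-01-07.
Using almanac anchor with d='2118-04-01', giving 2118-04-01.
I try cubby lodge with k='snestuk', v='784', giving -840.
Now I run cubby recall with k='rupe', giving 2212-09-26.
Then cubby recall with k='snestuk', and observe 784.


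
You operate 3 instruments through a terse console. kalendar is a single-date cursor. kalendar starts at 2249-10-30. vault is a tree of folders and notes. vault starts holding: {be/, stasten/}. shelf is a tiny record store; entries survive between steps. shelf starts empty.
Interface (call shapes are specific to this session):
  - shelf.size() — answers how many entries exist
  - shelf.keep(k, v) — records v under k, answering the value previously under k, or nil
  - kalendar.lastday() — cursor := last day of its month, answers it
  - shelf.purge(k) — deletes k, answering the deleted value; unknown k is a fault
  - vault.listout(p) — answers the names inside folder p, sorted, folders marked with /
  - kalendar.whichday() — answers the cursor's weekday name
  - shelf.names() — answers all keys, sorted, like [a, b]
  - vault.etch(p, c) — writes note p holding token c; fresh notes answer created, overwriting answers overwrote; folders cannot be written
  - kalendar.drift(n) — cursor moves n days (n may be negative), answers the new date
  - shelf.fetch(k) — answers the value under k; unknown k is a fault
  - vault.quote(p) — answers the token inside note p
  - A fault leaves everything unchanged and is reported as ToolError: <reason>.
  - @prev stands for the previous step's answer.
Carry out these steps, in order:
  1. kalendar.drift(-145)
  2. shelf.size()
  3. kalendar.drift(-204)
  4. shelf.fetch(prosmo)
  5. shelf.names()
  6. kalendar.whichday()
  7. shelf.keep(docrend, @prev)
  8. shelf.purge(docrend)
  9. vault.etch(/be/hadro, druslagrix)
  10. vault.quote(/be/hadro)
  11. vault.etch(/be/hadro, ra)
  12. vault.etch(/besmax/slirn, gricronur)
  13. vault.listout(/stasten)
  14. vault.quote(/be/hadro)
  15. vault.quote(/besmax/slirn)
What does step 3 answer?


Answer: 2248-11-15

Derivation:
>>> kalendar.drift n=-145
  2249-06-07
>>> shelf.size
  0
>>> kalendar.drift n=-204
  2248-11-15
>>> shelf.fetch k=prosmo
  ToolError: no such key prosmo
>>> shelf.names
  []
>>> kalendar.whichday
  Wednesday
>>> shelf.keep k=docrend v=@prev
  nil
>>> shelf.purge k=docrend
  Wednesday
>>> vault.etch p=/be/hadro c=druslagrix
  created
>>> vault.quote p=/be/hadro
  druslagrix
>>> vault.etch p=/be/hadro c=ra
  overwrote
>>> vault.etch p=/besmax/slirn c=gricronur
  ToolError: no parent
>>> vault.listout p=/stasten
  []
>>> vault.quote p=/be/hadro
  ra
>>> vault.quote p=/besmax/slirn
  ToolError: not found


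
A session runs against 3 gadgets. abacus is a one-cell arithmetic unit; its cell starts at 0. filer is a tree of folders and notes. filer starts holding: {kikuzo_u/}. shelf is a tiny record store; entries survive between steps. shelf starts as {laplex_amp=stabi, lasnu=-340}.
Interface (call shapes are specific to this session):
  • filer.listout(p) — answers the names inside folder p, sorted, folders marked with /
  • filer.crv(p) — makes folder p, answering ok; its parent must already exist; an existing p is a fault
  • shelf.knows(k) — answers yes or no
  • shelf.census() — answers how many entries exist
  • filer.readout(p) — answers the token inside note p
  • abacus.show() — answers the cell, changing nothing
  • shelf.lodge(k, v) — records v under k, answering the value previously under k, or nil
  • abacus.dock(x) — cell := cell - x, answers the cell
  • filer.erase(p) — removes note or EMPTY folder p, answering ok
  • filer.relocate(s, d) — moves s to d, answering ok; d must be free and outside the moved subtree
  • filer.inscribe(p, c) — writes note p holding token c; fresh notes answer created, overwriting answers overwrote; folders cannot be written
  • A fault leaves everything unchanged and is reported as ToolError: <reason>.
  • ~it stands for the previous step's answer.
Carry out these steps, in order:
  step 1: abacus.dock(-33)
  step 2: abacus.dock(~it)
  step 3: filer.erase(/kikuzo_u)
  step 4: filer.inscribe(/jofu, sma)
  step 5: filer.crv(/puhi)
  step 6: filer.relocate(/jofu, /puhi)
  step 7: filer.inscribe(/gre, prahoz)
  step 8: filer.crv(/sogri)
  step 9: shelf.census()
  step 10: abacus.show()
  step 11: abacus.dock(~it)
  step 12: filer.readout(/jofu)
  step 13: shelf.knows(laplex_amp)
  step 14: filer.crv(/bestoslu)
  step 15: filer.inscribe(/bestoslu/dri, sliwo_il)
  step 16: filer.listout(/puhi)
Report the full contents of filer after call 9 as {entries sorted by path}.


→ abacus.dock(-33)
← 33
→ abacus.dock(~it)
← 0
→ filer.erase(/kikuzo_u)
← ok
→ filer.inscribe(/jofu, sma)
← created
→ filer.crv(/puhi)
← ok
→ filer.relocate(/jofu, /puhi)
← ToolError: exists
→ filer.inscribe(/gre, prahoz)
← created
→ filer.crv(/sogri)
← ok
→ shelf.census()
← 2
→ abacus.show()
← 0
→ abacus.dock(~it)
← 0
→ filer.readout(/jofu)
← sma
→ shelf.knows(laplex_amp)
← yes
→ filer.crv(/bestoslu)
← ok
→ filer.inscribe(/bestoslu/dri, sliwo_il)
← created
→ filer.listout(/puhi)
← []

Answer: {gre=prahoz, jofu=sma, puhi/, sogri/}


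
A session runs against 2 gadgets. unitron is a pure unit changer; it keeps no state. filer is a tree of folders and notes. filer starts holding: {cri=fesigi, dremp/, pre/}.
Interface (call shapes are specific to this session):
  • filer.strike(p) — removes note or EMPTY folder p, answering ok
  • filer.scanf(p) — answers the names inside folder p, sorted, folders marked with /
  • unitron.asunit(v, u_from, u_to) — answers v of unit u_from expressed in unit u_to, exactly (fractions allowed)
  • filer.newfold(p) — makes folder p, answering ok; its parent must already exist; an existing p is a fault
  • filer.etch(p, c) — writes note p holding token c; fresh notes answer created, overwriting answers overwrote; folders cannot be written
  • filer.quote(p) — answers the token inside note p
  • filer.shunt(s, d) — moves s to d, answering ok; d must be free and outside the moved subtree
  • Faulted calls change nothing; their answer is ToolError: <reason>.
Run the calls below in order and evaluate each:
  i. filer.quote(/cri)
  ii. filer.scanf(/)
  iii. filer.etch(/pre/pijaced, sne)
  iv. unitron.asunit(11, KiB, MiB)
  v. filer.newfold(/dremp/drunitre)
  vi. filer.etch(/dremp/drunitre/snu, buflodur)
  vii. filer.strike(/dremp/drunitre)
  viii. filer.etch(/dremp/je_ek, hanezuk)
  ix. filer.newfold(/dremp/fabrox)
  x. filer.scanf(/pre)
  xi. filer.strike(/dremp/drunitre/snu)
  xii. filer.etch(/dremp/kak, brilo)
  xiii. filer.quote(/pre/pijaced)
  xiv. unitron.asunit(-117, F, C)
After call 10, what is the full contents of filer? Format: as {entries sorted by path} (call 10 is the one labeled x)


Answer: {cri=fesigi, dremp/, dremp/drunitre/, dremp/drunitre/snu=buflodur, dremp/fabrox/, dremp/je_ek=hanezuk, pre/, pre/pijaced=sne}

Derivation:
$ filer.quote p: /cri
:: fesigi
$ filer.scanf p: /
:: [cri, dremp/, pre/]
$ filer.etch p: /pre/pijaced c: sne
:: created
$ unitron.asunit v: 11 u_from: KiB u_to: MiB
:: 11/1024
$ filer.newfold p: /dremp/drunitre
:: ok
$ filer.etch p: /dremp/drunitre/snu c: buflodur
:: created
$ filer.strike p: /dremp/drunitre
:: ToolError: not empty
$ filer.etch p: /dremp/je_ek c: hanezuk
:: created
$ filer.newfold p: /dremp/fabrox
:: ok
$ filer.scanf p: /pre
:: [pijaced]
$ filer.strike p: /dremp/drunitre/snu
:: ok
$ filer.etch p: /dremp/kak c: brilo
:: created
$ filer.quote p: /pre/pijaced
:: sne
$ unitron.asunit v: -117 u_from: F u_to: C
:: -745/9


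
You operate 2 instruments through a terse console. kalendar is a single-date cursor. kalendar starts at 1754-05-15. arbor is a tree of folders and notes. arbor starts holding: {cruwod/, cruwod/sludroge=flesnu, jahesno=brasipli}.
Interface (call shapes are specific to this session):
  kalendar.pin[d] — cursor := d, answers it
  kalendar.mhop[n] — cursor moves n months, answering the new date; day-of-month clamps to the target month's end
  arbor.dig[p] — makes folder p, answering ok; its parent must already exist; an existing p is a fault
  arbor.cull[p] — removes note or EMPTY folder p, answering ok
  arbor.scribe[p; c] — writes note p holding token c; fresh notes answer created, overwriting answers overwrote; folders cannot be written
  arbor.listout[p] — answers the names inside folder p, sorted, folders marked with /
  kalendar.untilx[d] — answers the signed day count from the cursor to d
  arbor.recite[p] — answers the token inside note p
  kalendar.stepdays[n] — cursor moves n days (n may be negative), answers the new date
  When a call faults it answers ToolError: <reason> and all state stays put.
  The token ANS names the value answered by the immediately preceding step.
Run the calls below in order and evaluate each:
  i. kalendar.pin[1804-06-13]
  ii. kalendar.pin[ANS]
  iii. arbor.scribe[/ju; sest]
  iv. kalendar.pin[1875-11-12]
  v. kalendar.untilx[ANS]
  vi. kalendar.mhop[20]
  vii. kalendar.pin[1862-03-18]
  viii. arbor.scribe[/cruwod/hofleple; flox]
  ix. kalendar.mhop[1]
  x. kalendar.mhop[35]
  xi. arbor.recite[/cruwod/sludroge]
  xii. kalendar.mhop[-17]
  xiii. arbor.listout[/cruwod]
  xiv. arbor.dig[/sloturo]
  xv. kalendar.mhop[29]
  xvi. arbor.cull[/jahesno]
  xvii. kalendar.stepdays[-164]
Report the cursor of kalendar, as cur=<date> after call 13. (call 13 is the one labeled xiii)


Step: pin[d: 1804-06-13]
Result: 1804-06-13
Step: pin[d: ANS]
Result: 1804-06-13
Step: scribe[p: /ju; c: sest]
Result: created
Step: pin[d: 1875-11-12]
Result: 1875-11-12
Step: untilx[d: ANS]
Result: 0
Step: mhop[n: 20]
Result: 1877-07-12
Step: pin[d: 1862-03-18]
Result: 1862-03-18
Step: scribe[p: /cruwod/hofleple; c: flox]
Result: created
Step: mhop[n: 1]
Result: 1862-04-18
Step: mhop[n: 35]
Result: 1865-03-18
Step: recite[p: /cruwod/sludroge]
Result: flesnu
Step: mhop[n: -17]
Result: 1863-10-18
Step: listout[p: /cruwod]
Result: [hofleple, sludroge]
Step: dig[p: /sloturo]
Result: ok
Step: mhop[n: 29]
Result: 1866-03-18
Step: cull[p: /jahesno]
Result: ok
Step: stepdays[n: -164]
Result: 1865-10-05

Answer: cur=1863-10-18


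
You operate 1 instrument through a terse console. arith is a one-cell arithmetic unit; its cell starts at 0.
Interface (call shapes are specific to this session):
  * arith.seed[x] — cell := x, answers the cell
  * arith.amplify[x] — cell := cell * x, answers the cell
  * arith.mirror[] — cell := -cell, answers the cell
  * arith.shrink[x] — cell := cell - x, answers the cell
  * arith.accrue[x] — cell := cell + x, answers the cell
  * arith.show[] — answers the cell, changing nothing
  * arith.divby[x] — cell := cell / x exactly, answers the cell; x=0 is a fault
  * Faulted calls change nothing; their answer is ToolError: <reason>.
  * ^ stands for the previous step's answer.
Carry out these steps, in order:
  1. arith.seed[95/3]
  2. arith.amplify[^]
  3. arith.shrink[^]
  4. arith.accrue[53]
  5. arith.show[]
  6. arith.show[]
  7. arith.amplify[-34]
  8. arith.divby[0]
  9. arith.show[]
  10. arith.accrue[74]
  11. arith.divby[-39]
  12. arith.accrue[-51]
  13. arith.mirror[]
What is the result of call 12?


Answer: -87/13

Derivation:
! seed(x→95/3) == 95/3
! amplify(x→^) == 9025/9
! shrink(x→^) == 0
! accrue(x→53) == 53
! show() == 53
! show() == 53
! amplify(x→-34) == -1802
! divby(x→0) == ToolError: division by zero
! show() == -1802
! accrue(x→74) == -1728
! divby(x→-39) == 576/13
! accrue(x→-51) == -87/13
! mirror() == 87/13


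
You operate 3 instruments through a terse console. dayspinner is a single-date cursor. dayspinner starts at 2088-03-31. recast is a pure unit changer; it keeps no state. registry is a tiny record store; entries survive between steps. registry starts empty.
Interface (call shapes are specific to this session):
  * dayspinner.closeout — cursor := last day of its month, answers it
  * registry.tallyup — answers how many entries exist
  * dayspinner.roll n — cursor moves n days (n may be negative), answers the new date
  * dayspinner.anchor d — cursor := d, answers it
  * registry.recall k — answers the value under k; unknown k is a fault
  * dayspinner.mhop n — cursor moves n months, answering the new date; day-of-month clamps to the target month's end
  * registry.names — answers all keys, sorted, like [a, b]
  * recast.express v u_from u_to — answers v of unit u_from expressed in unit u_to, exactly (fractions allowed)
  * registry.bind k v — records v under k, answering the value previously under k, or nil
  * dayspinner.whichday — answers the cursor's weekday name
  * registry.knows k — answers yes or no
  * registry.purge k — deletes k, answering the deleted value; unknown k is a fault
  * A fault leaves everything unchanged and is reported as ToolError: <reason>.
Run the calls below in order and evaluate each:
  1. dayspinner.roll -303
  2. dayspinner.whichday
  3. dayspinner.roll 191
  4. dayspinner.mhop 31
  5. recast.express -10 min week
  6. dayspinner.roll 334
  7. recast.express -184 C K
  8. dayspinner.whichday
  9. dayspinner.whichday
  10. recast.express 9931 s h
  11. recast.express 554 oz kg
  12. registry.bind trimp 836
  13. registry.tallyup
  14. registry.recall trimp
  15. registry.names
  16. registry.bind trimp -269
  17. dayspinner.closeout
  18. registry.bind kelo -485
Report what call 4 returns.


# dayspinner.roll(n: -303) => 2087-06-02
# dayspinner.whichday() => Monday
# dayspinner.roll(n: 191) => 2087-12-10
# dayspinner.mhop(n: 31) => 2090-07-10
# recast.express(v: -10, u_from: min, u_to: week) => -1/1008
# dayspinner.roll(n: 334) => 2091-06-09
# recast.express(v: -184, u_from: C, u_to: K) => 1783/20
# dayspinner.whichday() => Saturday
# dayspinner.whichday() => Saturday
# recast.express(v: 9931, u_from: s, u_to: h) => 9931/3600
# recast.express(v: 554, u_from: oz, u_to: kg) => 12564508649/800000000
# registry.bind(k: trimp, v: 836) => nil
# registry.tallyup() => 1
# registry.recall(k: trimp) => 836
# registry.names() => [trimp]
# registry.bind(k: trimp, v: -269) => 836
# dayspinner.closeout() => 2091-06-30
# registry.bind(k: kelo, v: -485) => nil

Answer: 2090-07-10


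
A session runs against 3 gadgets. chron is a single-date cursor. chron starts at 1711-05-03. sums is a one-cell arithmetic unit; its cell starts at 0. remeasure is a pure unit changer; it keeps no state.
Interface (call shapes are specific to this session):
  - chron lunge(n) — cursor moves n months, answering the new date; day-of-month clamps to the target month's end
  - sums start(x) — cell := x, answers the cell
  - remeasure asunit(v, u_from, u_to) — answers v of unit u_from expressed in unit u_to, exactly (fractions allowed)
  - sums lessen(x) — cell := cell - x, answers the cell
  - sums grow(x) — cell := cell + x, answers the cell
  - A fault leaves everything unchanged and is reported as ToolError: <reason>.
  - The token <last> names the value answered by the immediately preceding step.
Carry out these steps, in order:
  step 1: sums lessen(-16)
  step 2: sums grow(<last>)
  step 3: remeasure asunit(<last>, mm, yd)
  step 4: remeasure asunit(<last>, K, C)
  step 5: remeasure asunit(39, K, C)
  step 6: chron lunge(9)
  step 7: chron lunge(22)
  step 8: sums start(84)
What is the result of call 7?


Answer: 1713-12-03

Derivation:
==> sums lessen(x→-16)
<== 16
==> sums grow(x→<last>)
<== 32
==> remeasure asunit(v→<last>, u_from→mm, u_to→yd)
<== 40/1143
==> remeasure asunit(v→<last>, u_from→K, u_to→C)
<== -6243409/22860
==> remeasure asunit(v→39, u_from→K, u_to→C)
<== -4683/20
==> chron lunge(n→9)
<== 1712-02-03
==> chron lunge(n→22)
<== 1713-12-03
==> sums start(x→84)
<== 84


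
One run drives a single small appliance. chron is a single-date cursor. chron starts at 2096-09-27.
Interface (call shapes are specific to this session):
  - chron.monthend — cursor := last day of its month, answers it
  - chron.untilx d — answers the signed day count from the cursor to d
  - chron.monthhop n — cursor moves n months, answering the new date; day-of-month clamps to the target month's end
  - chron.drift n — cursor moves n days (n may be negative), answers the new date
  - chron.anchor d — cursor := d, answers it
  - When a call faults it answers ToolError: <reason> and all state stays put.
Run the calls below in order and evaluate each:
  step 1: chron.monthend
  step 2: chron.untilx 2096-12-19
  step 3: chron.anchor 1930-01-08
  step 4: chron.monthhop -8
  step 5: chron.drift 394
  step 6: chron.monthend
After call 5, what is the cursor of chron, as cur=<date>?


Invoking monthend(), and see 2096-09-30.
Then untilx(d=2096-12-19), — result: 80.
Next I call anchor(d=1930-01-08), and observe 1930-01-08.
I use monthhop(n=-8), and see 1929-05-08.
I invoke drift(n=394): 1930-06-06.
I call monthend(), yielding 1930-06-30.

Answer: cur=1930-06-06


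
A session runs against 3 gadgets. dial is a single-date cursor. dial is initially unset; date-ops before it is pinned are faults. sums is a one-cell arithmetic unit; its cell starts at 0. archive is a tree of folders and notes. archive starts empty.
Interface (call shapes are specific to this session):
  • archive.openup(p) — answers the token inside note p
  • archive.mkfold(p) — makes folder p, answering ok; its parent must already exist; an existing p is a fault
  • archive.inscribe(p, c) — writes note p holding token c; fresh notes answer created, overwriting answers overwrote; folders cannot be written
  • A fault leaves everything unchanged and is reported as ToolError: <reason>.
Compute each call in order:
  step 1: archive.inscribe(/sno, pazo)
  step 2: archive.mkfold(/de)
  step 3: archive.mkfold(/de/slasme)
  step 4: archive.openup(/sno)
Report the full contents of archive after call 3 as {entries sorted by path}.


Using inscribe on p→/sno, c→pazo, and see created.
Now I run mkfold on p→/de, yielding ok.
Calling mkfold on p→/de/slasme, which returns ok.
Then openup on p→/sno: pazo.

Answer: {de/, de/slasme/, sno=pazo}


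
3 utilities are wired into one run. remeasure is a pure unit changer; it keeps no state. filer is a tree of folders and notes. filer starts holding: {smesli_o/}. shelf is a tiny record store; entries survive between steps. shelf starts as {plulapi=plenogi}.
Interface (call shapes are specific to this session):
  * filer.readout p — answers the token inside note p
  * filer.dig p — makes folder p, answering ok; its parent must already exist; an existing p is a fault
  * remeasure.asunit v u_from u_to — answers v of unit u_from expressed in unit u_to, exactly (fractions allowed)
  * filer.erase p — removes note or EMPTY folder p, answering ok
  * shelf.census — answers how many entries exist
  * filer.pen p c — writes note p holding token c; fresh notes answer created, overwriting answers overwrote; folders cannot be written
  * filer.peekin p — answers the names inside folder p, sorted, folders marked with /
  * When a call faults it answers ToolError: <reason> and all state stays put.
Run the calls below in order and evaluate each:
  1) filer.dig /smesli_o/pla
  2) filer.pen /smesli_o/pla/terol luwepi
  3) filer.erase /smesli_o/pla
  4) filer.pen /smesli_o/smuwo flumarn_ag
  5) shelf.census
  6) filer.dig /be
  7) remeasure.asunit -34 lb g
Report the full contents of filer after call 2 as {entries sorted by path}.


$ filer.dig p=/smesli_o/pla
:: ok
$ filer.pen p=/smesli_o/pla/terol c=luwepi
:: created
$ filer.erase p=/smesli_o/pla
:: ToolError: not empty
$ filer.pen p=/smesli_o/smuwo c=flumarn_ag
:: created
$ shelf.census
:: 1
$ filer.dig p=/be
:: ok
$ remeasure.asunit v=-34 u_from=lb u_to=g
:: -771107029/50000

Answer: {smesli_o/, smesli_o/pla/, smesli_o/pla/terol=luwepi}


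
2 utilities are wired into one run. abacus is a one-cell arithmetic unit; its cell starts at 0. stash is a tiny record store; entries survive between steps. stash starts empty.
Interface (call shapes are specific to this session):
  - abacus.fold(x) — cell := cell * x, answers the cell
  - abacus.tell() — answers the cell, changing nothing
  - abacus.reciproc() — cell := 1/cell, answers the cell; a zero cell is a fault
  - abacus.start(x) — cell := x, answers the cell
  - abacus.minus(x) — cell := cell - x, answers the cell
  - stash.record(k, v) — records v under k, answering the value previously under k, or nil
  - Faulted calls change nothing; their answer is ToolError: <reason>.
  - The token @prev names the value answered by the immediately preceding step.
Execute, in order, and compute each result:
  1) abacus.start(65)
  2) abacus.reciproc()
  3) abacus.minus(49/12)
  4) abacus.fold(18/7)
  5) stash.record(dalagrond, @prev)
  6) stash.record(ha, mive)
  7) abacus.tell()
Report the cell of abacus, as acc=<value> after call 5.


Answer: acc=-9519/910

Derivation:
Step: start[x=65]
Result: 65
Step: reciproc[]
Result: 1/65
Step: minus[x=49/12]
Result: -3173/780
Step: fold[x=18/7]
Result: -9519/910
Step: record[k=dalagrond; v=@prev]
Result: nil
Step: record[k=ha; v=mive]
Result: nil
Step: tell[]
Result: -9519/910


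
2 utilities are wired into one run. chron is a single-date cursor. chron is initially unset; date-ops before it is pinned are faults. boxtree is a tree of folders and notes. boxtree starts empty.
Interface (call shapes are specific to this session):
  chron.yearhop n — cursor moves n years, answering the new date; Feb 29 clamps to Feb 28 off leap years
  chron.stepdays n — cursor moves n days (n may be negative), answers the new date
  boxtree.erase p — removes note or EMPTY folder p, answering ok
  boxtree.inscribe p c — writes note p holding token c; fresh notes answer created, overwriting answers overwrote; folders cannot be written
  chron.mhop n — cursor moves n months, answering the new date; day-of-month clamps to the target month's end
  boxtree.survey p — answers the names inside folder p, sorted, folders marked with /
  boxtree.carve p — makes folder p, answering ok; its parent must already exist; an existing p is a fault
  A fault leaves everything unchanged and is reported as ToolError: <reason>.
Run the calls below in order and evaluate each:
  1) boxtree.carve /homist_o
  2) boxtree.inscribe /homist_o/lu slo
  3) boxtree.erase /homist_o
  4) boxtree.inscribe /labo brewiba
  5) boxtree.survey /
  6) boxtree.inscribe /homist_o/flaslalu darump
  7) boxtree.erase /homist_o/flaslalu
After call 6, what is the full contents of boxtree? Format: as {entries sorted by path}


Answer: {homist_o/, homist_o/flaslalu=darump, homist_o/lu=slo, labo=brewiba}

Derivation:
[in] carve p: /homist_o
= ok
[in] inscribe p: /homist_o/lu c: slo
= created
[in] erase p: /homist_o
= ToolError: not empty
[in] inscribe p: /labo c: brewiba
= created
[in] survey p: /
= [homist_o/, labo]
[in] inscribe p: /homist_o/flaslalu c: darump
= created
[in] erase p: /homist_o/flaslalu
= ok


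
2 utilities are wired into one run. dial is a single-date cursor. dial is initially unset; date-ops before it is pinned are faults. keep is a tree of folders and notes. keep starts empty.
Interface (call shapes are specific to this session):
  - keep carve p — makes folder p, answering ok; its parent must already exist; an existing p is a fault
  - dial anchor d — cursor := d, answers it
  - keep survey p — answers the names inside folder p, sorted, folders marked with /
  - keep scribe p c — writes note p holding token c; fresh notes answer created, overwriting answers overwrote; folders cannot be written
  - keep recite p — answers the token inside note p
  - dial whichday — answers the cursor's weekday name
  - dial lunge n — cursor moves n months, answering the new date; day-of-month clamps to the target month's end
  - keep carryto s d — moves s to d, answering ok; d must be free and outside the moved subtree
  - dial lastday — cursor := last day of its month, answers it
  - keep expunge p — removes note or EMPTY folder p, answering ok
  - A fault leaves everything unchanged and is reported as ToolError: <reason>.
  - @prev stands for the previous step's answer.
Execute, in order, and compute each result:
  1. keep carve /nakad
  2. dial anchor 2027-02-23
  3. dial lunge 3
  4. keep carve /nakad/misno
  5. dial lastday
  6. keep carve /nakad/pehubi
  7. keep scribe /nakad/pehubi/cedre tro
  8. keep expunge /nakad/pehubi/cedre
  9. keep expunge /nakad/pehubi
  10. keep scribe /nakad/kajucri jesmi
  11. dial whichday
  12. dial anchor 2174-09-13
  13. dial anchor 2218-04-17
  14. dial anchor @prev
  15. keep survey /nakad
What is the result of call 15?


Answer: [kajucri, misno/]

Derivation:
I use keep carve passing p=/nakad, and see ok.
I try dial anchor passing d=2027-02-23, and get 2027-02-23.
I try dial lunge passing n=3, — result: 2027-05-23.
Next I call keep carve passing p=/nakad/misno, and get ok.
I try dial lastday, which returns 2027-05-31.
Then keep carve passing p=/nakad/pehubi, — result: ok.
I use keep scribe passing p=/nakad/pehubi/cedre, c=tro, yielding created.
I call keep expunge passing p=/nakad/pehubi/cedre, yielding ok.
I try keep expunge passing p=/nakad/pehubi, and observe ok.
I try keep scribe passing p=/nakad/kajucri, c=jesmi, — result: created.
Using dial whichday(), giving Monday.
Then dial anchor passing d=2174-09-13, and see 2174-09-13.
Calling dial anchor passing d=2218-04-17, and observe 2218-04-17.
I call dial anchor passing d=@prev, giving 2218-04-17.
Now I run keep survey passing p=/nakad, yielding [kajucri, misno/].


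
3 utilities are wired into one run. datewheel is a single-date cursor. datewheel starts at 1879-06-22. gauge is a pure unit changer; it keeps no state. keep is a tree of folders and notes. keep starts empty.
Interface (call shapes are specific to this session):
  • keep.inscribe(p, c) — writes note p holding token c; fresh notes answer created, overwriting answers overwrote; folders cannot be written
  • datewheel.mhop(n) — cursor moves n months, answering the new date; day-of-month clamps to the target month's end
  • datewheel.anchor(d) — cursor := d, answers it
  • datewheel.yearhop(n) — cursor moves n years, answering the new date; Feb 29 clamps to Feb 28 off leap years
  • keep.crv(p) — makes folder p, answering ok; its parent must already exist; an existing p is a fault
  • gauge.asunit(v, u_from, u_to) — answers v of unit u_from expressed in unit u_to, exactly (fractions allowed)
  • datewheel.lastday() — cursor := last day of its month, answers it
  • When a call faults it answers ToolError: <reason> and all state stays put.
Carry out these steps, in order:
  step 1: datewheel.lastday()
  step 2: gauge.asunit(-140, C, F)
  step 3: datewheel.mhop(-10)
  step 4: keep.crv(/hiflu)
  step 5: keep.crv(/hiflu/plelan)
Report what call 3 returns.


Answer: 1878-08-30

Derivation:
-- lastday() == 1879-06-30
-- asunit(-140, C, F) == -220
-- mhop(-10) == 1878-08-30
-- crv(/hiflu) == ok
-- crv(/hiflu/plelan) == ok


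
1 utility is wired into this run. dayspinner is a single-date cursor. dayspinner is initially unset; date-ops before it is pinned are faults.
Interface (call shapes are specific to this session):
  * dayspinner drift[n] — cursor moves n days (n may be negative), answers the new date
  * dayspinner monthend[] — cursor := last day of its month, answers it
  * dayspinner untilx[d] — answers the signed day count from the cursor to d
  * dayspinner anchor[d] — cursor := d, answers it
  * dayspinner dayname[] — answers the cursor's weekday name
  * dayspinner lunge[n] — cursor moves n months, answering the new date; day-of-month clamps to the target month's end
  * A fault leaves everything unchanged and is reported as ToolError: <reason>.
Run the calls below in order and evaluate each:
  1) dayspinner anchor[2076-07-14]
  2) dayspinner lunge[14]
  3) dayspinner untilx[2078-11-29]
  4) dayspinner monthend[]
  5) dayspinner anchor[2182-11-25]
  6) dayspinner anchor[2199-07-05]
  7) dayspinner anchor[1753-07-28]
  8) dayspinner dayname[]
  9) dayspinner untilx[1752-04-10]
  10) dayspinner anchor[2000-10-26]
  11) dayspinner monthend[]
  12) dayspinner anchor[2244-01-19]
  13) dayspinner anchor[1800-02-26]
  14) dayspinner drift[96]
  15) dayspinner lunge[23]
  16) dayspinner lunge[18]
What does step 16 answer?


Answer: 1803-11-02

Derivation:
-- dayspinner anchor(d→2076-07-14) ~> 2076-07-14
-- dayspinner lunge(n→14) ~> 2077-09-14
-- dayspinner untilx(d→2078-11-29) ~> 441
-- dayspinner monthend() ~> 2077-09-30
-- dayspinner anchor(d→2182-11-25) ~> 2182-11-25
-- dayspinner anchor(d→2199-07-05) ~> 2199-07-05
-- dayspinner anchor(d→1753-07-28) ~> 1753-07-28
-- dayspinner dayname() ~> Saturday
-- dayspinner untilx(d→1752-04-10) ~> -474
-- dayspinner anchor(d→2000-10-26) ~> 2000-10-26
-- dayspinner monthend() ~> 2000-10-31
-- dayspinner anchor(d→2244-01-19) ~> 2244-01-19
-- dayspinner anchor(d→1800-02-26) ~> 1800-02-26
-- dayspinner drift(n→96) ~> 1800-06-02
-- dayspinner lunge(n→23) ~> 1802-05-02
-- dayspinner lunge(n→18) ~> 1803-11-02


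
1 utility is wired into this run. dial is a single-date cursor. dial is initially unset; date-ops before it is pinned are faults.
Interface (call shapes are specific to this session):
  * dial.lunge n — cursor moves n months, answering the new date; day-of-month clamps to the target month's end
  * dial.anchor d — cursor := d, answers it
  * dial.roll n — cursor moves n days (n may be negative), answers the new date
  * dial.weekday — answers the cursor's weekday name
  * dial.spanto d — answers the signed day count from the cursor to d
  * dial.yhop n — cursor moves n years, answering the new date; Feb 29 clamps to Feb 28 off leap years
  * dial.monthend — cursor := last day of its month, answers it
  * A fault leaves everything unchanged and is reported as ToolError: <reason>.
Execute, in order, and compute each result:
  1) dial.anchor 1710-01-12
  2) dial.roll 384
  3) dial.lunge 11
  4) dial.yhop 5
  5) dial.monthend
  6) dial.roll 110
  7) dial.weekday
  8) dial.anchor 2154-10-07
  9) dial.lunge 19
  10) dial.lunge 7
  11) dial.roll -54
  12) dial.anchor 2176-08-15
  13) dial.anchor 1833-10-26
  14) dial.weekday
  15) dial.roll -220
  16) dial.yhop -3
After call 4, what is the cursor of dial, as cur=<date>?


Answer: cur=1716-12-31

Derivation:
·→ dial.anchor(d='1710-01-12')
·← 1710-01-12
·→ dial.roll(n='384')
·← 1711-01-31
·→ dial.lunge(n='11')
·← 1711-12-31
·→ dial.yhop(n='5')
·← 1716-12-31
·→ dial.monthend()
·← 1716-12-31
·→ dial.roll(n='110')
·← 1717-04-20
·→ dial.weekday()
·← Tuesday
·→ dial.anchor(d='2154-10-07')
·← 2154-10-07
·→ dial.lunge(n='19')
·← 2156-05-07
·→ dial.lunge(n='7')
·← 2156-12-07
·→ dial.roll(n='-54')
·← 2156-10-14
·→ dial.anchor(d='2176-08-15')
·← 2176-08-15
·→ dial.anchor(d='1833-10-26')
·← 1833-10-26
·→ dial.weekday()
·← Saturday
·→ dial.roll(n='-220')
·← 1833-03-20
·→ dial.yhop(n='-3')
·← 1830-03-20


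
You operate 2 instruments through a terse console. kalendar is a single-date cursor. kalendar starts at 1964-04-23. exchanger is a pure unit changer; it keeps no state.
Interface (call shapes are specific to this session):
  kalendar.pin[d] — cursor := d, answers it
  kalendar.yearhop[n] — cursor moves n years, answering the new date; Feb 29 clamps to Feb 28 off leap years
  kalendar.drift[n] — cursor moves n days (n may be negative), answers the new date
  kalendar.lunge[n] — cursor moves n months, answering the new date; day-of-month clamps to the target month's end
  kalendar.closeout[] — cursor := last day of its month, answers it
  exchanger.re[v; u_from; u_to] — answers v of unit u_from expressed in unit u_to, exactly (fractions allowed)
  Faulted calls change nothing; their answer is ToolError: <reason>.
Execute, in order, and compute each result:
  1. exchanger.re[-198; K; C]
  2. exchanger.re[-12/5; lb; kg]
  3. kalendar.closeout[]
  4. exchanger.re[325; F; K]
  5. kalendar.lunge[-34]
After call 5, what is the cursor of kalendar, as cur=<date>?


Answer: cur=1961-06-30

Derivation:
Using exchanger.re using -198, K, C, — result: -9423/20.
Invoking exchanger.re using -12/5, lb, kg, and get -136077711/125000000.
Calling kalendar.closeout(), and observe 1964-04-30.
I invoke exchanger.re using 325, F, K, yielding 78467/180.
Then kalendar.lunge using -34, — result: 1961-06-30.


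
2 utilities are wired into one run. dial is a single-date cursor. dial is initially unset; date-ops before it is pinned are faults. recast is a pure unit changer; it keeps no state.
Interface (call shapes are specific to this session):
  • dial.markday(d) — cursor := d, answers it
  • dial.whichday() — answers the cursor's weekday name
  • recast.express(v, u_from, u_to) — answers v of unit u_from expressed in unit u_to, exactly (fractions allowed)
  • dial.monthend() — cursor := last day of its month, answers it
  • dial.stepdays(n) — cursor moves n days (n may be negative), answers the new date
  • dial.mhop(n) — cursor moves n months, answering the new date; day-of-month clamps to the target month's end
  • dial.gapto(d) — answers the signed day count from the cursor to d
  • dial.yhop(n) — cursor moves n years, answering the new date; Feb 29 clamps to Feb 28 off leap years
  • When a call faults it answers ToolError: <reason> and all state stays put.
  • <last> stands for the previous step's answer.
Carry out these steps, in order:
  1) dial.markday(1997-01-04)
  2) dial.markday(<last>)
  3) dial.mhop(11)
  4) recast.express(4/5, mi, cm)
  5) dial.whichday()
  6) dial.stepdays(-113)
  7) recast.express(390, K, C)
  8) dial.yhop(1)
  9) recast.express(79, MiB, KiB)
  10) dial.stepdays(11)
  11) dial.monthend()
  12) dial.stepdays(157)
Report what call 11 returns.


I invoke markday passing d: 1997-01-04, and get 1997-01-04.
Then markday passing d: <last>, giving 1997-01-04.
I run mhop passing n: 11, → 1997-12-04.
Now I run express passing v: 4/5, u_from: mi, u_to: cm, which returns 3218688/25.
Invoking whichday, giving Thursday.
Next I call stepdays passing n: -113, → 1997-08-13.
I call express passing v: 390, u_from: K, u_to: C, and get 2337/20.
I run yhop passing n: 1, and get 1998-08-13.
I run express passing v: 79, u_from: MiB, u_to: KiB, and observe 80896.
Using stepdays passing n: 11, which returns 1998-08-24.
Now I run monthend, — result: 1998-08-31.
I use stepdays passing n: 157, — result: 1999-02-04.

Answer: 1998-08-31


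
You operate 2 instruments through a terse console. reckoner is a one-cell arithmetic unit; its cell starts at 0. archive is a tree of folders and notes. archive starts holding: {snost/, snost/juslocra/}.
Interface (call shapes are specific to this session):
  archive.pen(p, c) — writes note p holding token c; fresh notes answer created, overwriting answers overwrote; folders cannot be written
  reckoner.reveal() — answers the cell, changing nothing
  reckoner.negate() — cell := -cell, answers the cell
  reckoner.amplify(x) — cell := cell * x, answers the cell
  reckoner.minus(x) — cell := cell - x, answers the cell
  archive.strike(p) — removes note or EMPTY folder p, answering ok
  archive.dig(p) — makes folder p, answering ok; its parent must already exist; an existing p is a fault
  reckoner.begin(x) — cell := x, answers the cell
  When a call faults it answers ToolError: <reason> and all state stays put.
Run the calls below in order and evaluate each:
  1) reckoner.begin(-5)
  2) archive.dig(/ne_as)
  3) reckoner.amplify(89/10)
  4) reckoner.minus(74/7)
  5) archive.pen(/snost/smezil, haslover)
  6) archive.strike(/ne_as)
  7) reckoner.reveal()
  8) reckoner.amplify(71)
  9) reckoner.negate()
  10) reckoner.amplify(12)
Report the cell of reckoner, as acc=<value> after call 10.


I invoke begin using x='-5', → -5.
I invoke dig using p='/ne_as', yielding ok.
I try amplify using x='89/10', and see -89/2.
Now I run minus using x='74/7', giving -771/14.
I run pen using p='/snost/smezil', c='haslover', yielding created.
Using strike using p='/ne_as', — result: ok.
Using reveal(), and get -771/14.
I run amplify using x='71', and observe -54741/14.
Now I run negate(), → 54741/14.
Invoking amplify using x='12', yielding 328446/7.

Answer: acc=328446/7


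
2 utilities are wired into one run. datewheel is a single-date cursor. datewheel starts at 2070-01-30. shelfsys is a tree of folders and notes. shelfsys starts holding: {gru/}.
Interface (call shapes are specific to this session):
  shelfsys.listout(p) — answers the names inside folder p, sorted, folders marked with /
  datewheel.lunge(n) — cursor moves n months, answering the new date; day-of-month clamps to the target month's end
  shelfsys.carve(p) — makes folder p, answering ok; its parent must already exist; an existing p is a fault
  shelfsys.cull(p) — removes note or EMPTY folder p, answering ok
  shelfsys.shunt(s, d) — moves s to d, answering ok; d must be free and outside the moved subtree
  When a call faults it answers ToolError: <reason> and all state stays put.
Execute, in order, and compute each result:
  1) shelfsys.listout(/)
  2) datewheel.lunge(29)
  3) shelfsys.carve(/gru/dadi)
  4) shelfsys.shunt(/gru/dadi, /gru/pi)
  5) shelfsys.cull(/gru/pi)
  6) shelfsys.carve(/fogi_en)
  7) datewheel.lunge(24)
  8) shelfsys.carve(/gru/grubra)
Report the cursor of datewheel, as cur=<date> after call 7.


Answer: cur=2074-06-30

Derivation:
# listout(p: /) : [gru/]
# lunge(n: 29) : 2072-06-30
# carve(p: /gru/dadi) : ok
# shunt(s: /gru/dadi, d: /gru/pi) : ok
# cull(p: /gru/pi) : ok
# carve(p: /fogi_en) : ok
# lunge(n: 24) : 2074-06-30
# carve(p: /gru/grubra) : ok


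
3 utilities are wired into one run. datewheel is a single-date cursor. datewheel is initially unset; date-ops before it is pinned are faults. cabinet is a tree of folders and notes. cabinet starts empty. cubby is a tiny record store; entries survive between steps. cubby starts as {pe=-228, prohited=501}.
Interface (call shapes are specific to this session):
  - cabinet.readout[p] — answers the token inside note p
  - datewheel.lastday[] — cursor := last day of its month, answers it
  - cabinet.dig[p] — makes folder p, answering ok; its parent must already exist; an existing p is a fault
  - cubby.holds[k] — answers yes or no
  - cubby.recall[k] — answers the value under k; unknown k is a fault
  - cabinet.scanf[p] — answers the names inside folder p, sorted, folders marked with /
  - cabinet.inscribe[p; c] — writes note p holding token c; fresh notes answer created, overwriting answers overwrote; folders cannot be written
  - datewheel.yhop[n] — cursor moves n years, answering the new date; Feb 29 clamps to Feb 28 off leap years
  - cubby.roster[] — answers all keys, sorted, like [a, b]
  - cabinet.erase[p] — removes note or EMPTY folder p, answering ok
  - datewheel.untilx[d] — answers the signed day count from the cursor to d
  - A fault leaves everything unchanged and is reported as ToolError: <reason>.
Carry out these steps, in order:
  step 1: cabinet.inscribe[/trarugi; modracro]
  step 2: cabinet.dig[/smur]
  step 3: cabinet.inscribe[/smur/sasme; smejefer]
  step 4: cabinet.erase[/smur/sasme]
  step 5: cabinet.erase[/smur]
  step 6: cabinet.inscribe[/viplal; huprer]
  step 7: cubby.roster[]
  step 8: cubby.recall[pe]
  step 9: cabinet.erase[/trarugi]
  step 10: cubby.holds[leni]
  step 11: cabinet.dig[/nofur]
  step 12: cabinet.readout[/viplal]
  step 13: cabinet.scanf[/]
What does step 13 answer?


→ cabinet.inscribe(p='/trarugi', c='modracro')
← created
→ cabinet.dig(p='/smur')
← ok
→ cabinet.inscribe(p='/smur/sasme', c='smejefer')
← created
→ cabinet.erase(p='/smur/sasme')
← ok
→ cabinet.erase(p='/smur')
← ok
→ cabinet.inscribe(p='/viplal', c='huprer')
← created
→ cubby.roster()
← [pe, prohited]
→ cubby.recall(k='pe')
← -228
→ cabinet.erase(p='/trarugi')
← ok
→ cubby.holds(k='leni')
← no
→ cabinet.dig(p='/nofur')
← ok
→ cabinet.readout(p='/viplal')
← huprer
→ cabinet.scanf(p='/')
← [nofur/, viplal]

Answer: [nofur/, viplal]
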